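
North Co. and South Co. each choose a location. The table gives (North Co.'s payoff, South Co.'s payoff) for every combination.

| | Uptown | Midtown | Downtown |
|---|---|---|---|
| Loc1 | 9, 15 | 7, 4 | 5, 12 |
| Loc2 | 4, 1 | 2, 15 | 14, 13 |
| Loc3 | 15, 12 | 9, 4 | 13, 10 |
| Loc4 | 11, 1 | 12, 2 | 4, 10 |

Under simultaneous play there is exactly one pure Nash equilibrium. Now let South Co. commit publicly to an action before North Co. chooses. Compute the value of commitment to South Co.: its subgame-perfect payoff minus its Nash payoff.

Work backward from North Co.'s decision.
- Uptown → North Co. plays Loc3 (best of 9, 4, 15, 11); South Co. gets 12.
- Midtown → North Co. plays Loc4 (best of 7, 2, 9, 12); South Co. gets 2.
- Downtown → North Co. plays Loc2 (best of 5, 14, 13, 4); South Co. gets 13.
Maximizing over 12, 2, 13, South Co. chooses Downtown. Subgame-perfect outcome: (Loc2, Downtown) with payoffs (14, 13).
Under simultaneous play:
North Co.'s best replies: Uptown→Loc3; Midtown→Loc4; Downtown→Loc2.
South Co.'s best replies: Loc1→Uptown; Loc2→Midtown; Loc3→Uptown; Loc4→Downtown.
Only (Loc3, Uptown) has each player best-responding; Nash payoffs (15, 12).
South Co.'s commitment gain: 13 − 12 = 1.

1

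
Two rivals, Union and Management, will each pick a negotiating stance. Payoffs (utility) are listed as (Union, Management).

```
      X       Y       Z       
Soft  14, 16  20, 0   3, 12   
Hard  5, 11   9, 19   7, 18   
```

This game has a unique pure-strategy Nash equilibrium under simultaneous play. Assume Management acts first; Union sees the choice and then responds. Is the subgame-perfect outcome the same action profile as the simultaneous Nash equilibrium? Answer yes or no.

no

Backward induction with Management moving first.
- X: Union compares 14, 5 and picks Soft; Management would get 16.
- Y: Union compares 20, 9 and picks Soft; Management would get 0.
- Z: Union compares 3, 7 and picks Hard; Management would get 18.
Maximizing over 16, 0, 18, Management chooses Z. Subgame-perfect outcome: (Hard, Z) with payoffs (7, 18).
For the simultaneous game, intersect best replies.
Union's best replies: X→Soft; Y→Soft; Z→Hard.
Management's best replies: Soft→X; Hard→Y.
The unique mutual best reply is (Soft, X), giving (14, 16).
Sequential outcome (Hard, Z) differs from the Nash profile (Soft, X).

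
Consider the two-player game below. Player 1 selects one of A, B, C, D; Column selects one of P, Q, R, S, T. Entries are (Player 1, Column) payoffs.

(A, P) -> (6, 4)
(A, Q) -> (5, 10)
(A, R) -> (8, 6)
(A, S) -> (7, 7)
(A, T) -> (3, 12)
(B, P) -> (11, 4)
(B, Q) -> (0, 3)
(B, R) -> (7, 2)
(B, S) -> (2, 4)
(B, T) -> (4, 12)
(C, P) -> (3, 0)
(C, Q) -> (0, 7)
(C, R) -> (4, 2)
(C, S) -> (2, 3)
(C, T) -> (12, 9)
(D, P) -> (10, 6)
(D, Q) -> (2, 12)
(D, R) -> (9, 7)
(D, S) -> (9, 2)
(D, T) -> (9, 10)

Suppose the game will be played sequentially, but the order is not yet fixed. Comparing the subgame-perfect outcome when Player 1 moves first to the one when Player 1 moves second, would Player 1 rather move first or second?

first

If Player 1 leads: Column's best replies are A→T, B→T, C→T, D→Q; Player 1's induced payoffs 3, 4, 12, 2; outcome (C, T), payoffs (12, 9).
If Column leads: Player 1's best replies are P→B, Q→A, R→D, S→D, T→C; Column's induced payoffs 4, 10, 7, 2, 9; outcome (A, Q), payoffs (5, 10).
Player 1 gets 12 moving first and 5 moving second, so Player 1 prefers to move first.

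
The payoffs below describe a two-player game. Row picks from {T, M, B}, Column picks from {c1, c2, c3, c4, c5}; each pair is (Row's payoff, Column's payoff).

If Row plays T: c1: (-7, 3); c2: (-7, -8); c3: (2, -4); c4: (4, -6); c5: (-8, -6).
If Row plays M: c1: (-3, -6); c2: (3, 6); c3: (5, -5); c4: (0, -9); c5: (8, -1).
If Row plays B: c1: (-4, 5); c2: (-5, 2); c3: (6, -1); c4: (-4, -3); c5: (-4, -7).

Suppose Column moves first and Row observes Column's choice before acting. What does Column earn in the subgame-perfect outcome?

Solve by backward induction (Column leads).
- c1: Row compares -7, -3, -4 and picks M; Column would get -6.
- c2: Row compares -7, 3, -5 and picks M; Column would get 6.
- c3: Row compares 2, 5, 6 and picks B; Column would get -1.
- c4: Row compares 4, 0, -4 and picks T; Column would get -6.
- c5: Row compares -8, 8, -4 and picks M; Column would get -1.
Among -6, 6, -1, -6, -1, the best is 6 at c2. Subgame-perfect outcome: (M, c2) with payoffs (3, 6).

6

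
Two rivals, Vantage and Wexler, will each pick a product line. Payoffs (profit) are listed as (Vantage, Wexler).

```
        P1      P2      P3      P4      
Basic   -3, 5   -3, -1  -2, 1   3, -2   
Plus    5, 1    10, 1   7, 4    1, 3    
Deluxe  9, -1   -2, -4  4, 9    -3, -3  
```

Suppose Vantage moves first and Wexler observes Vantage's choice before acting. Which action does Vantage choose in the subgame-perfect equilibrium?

Plus

Wexler best-responds to each possible Vantage move:
- Basic: Wexler compares 5, -1, 1, -2 and picks P1; Vantage would get -3.
- Plus: Wexler compares 1, 1, 4, 3 and picks P3; Vantage would get 7.
- Deluxe: Wexler compares -1, -4, 9, -3 and picks P3; Vantage would get 4.
Maximizing over -3, 7, 4, Vantage chooses Plus. Subgame-perfect outcome: (Plus, P3) with payoffs (7, 4).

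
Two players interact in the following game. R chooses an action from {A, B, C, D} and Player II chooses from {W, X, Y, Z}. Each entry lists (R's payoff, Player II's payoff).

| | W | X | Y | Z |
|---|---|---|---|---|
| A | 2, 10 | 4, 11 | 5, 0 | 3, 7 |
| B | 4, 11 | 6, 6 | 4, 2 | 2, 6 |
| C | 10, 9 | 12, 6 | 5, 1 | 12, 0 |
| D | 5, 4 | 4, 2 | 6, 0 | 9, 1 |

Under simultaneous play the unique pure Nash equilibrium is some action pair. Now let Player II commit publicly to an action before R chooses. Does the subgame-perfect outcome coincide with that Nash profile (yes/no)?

yes

R best-responds to each possible Player II move:
- W: BR = C, leader payoff 9.
- X: BR = C, leader payoff 6.
- Y: BR = D, leader payoff 0.
- Z: BR = C, leader payoff 0.
Among 9, 6, 0, 0, the best is 9 at W. Subgame-perfect outcome: (C, W) with payoffs (10, 9).
Now find the simultaneous Nash equilibrium.
R's best replies: W→C; X→C; Y→D; Z→C.
Player II's best replies: A→X; B→W; C→W; D→W.
The unique mutual best reply is (C, W), giving (10, 9).
Sequential outcome (C, W) coincides with the Nash profile (C, W).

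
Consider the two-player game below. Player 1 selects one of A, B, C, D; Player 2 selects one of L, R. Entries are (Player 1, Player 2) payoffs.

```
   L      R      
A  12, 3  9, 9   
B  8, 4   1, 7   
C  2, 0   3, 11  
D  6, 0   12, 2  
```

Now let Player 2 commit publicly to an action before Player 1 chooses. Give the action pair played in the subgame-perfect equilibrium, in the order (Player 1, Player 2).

(A, L)

Solve by backward induction (Player 2 leads).
- L: BR = A, leader payoff 3.
- R: BR = D, leader payoff 2.
Player 2's induced payoffs are 3, 2, so Player 2 commits to L. Subgame-perfect outcome: (A, L) with payoffs (12, 3).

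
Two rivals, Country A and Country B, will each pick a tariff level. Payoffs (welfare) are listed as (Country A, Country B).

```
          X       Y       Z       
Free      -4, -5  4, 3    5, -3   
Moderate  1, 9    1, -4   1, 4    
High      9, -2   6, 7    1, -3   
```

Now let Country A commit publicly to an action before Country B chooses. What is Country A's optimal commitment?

Country B best-responds to each possible Country A move:
- Free → Country B plays Y (best of -5, 3, -3); Country A gets 4.
- Moderate → Country B plays X (best of 9, -4, 4); Country A gets 1.
- High → Country B plays Y (best of -2, 7, -3); Country A gets 6.
Country A's induced payoffs are 4, 1, 6, so Country A commits to High. Subgame-perfect outcome: (High, Y) with payoffs (6, 7).

High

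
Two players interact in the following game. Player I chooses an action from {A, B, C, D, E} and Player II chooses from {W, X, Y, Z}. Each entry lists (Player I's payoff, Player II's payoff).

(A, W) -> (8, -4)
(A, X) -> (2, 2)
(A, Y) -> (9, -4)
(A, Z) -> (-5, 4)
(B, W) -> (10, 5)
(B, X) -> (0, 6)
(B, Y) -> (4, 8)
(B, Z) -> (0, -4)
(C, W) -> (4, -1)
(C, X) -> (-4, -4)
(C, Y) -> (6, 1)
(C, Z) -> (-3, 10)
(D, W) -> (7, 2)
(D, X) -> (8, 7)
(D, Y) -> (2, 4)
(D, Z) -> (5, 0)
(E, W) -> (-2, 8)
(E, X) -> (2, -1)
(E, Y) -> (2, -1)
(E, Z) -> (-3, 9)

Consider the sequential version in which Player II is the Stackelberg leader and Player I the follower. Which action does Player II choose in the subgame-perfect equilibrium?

X

Solve by backward induction (Player II leads).
- W: Player I compares 8, 10, 4, 7, -2 and picks B; Player II would get 5.
- X: Player I compares 2, 0, -4, 8, 2 and picks D; Player II would get 7.
- Y: Player I compares 9, 4, 6, 2, 2 and picks A; Player II would get -4.
- Z: Player I compares -5, 0, -3, 5, -3 and picks D; Player II would get 0.
Maximizing over 5, 7, -4, 0, Player II chooses X. Subgame-perfect outcome: (D, X) with payoffs (8, 7).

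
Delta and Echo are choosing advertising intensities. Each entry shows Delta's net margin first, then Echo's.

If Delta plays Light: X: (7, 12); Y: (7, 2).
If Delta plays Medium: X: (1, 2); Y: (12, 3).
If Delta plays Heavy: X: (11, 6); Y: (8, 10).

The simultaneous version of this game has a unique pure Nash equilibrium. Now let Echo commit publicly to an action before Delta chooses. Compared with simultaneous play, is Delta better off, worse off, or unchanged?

worse off

Backward induction with Echo moving first.
- X → Delta plays Heavy (best of 7, 1, 11); Echo gets 6.
- Y → Delta plays Medium (best of 7, 12, 8); Echo gets 3.
Among 6, 3, the best is 6 at X. Subgame-perfect outcome: (Heavy, X) with payoffs (11, 6).
Under simultaneous play:
Delta's best replies: X→Heavy; Y→Medium.
Echo's best replies: Light→X; Medium→Y; Heavy→Y.
The unique mutual best reply is (Medium, Y), giving (12, 3).
Delta earns 11 sequentially versus 12 at the Nash outcome: worse off.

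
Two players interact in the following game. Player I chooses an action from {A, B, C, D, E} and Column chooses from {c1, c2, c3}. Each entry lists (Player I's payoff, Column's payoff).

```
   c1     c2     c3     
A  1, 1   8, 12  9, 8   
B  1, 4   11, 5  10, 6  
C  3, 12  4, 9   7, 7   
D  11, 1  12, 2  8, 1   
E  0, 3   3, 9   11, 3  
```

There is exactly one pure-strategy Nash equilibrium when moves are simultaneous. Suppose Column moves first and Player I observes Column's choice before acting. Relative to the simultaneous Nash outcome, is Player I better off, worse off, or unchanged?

Solve by backward induction (Column leads).
- c1 → Player I plays D (best of 1, 1, 3, 11, 0); Column gets 1.
- c2 → Player I plays D (best of 8, 11, 4, 12, 3); Column gets 2.
- c3 → Player I plays E (best of 9, 10, 7, 8, 11); Column gets 3.
Column's induced payoffs are 1, 2, 3, so Column commits to c3. Subgame-perfect outcome: (E, c3) with payoffs (11, 3).
Under simultaneous play:
Player I's best replies: c1→D; c2→D; c3→E.
Column's best replies: A→c2; B→c3; C→c1; D→c2; E→c2.
Only (D, c2) has each player best-responding; Nash payoffs (12, 2).
Player I earns 11 sequentially versus 12 at the Nash outcome: worse off.

worse off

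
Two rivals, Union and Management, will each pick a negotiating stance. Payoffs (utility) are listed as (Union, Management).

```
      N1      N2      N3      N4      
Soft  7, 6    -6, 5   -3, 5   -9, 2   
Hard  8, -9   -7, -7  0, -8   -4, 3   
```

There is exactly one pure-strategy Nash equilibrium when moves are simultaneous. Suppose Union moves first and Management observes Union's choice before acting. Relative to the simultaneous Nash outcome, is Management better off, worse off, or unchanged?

better off

Backward induction with Union moving first.
- Soft → Management plays N1 (best of 6, 5, 5, 2); Union gets 7.
- Hard → Management plays N4 (best of -9, -7, -8, 3); Union gets -4.
Among 7, -4, the best is 7 at Soft. Subgame-perfect outcome: (Soft, N1) with payoffs (7, 6).
Under simultaneous play:
Union's best replies: N1→Hard; N2→Soft; N3→Hard; N4→Hard.
Management's best replies: Soft→N1; Hard→N4.
Only (Hard, N4) has each player best-responding; Nash payoffs (-4, 3).
Management earns 6 sequentially versus 3 at the Nash outcome: better off.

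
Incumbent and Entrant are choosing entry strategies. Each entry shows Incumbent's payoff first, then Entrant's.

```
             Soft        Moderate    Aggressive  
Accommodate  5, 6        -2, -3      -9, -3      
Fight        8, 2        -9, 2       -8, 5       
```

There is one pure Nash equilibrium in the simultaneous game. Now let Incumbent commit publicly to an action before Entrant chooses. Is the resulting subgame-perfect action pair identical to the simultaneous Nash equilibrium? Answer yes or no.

Backward induction with Incumbent moving first.
- Accommodate: Entrant compares 6, -3, -3 and picks Soft; Incumbent would get 5.
- Fight: Entrant compares 2, 2, 5 and picks Aggressive; Incumbent would get -8.
Among 5, -8, the best is 5 at Accommodate. Subgame-perfect outcome: (Accommodate, Soft) with payoffs (5, 6).
Under simultaneous play:
Incumbent's best replies: Soft→Fight; Moderate→Accommodate; Aggressive→Fight.
Entrant's best replies: Accommodate→Soft; Fight→Aggressive.
Only (Fight, Aggressive) has each player best-responding; Nash payoffs (-8, 5).
Sequential outcome (Accommodate, Soft) differs from the Nash profile (Fight, Aggressive).

no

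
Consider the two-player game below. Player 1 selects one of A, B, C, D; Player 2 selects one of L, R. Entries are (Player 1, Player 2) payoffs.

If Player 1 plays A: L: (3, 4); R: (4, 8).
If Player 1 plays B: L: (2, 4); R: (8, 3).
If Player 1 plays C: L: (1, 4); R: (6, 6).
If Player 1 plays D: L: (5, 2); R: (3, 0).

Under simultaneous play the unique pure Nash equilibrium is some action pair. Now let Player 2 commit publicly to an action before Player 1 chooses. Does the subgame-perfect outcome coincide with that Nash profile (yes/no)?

no

Backward induction with Player 2 moving first.
- L: Player 1 compares 3, 2, 1, 5 and picks D; Player 2 would get 2.
- R: Player 1 compares 4, 8, 6, 3 and picks B; Player 2 would get 3.
Player 2's induced payoffs are 2, 3, so Player 2 commits to R. Subgame-perfect outcome: (B, R) with payoffs (8, 3).
Now find the simultaneous Nash equilibrium.
Player 1's best replies: L→D; R→B.
Player 2's best replies: A→R; B→L; C→R; D→L.
Only (D, L) has each player best-responding; Nash payoffs (5, 2).
Sequential outcome (B, R) differs from the Nash profile (D, L).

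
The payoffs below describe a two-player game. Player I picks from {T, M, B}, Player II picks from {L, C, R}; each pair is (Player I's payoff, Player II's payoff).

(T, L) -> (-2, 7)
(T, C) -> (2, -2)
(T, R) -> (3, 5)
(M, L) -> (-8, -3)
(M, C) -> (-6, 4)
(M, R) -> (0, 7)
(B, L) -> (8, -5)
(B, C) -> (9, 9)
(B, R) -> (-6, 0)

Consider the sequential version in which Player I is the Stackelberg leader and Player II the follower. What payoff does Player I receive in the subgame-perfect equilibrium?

Player II best-responds to each possible Player I move:
- T → Player II plays L (best of 7, -2, 5); Player I gets -2.
- M → Player II plays R (best of -3, 4, 7); Player I gets 0.
- B → Player II plays C (best of -5, 9, 0); Player I gets 9.
Player I's induced payoffs are -2, 0, 9, so Player I commits to B. Subgame-perfect outcome: (B, C) with payoffs (9, 9).

9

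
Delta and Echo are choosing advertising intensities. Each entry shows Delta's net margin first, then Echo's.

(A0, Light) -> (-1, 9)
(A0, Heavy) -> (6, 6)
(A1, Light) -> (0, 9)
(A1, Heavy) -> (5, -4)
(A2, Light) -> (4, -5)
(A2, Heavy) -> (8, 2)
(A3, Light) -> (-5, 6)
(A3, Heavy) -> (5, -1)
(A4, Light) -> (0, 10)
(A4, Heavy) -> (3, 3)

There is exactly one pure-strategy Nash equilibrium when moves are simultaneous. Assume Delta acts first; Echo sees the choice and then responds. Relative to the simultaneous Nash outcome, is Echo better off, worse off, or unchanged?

Echo best-responds to each possible Delta move:
- A0: Echo compares 9, 6 and picks Light; Delta would get -1.
- A1: Echo compares 9, -4 and picks Light; Delta would get 0.
- A2: Echo compares -5, 2 and picks Heavy; Delta would get 8.
- A3: Echo compares 6, -1 and picks Light; Delta would get -5.
- A4: Echo compares 10, 3 and picks Light; Delta would get 0.
Among -1, 0, 8, -5, 0, the best is 8 at A2. Subgame-perfect outcome: (A2, Heavy) with payoffs (8, 2).
For the simultaneous game, intersect best replies.
Delta's best replies: Light→A2; Heavy→A2.
Echo's best replies: A0→Light; A1→Light; A2→Heavy; A3→Light; A4→Light.
Only (A2, Heavy) has each player best-responding; Nash payoffs (8, 2).
Echo earns 2 sequentially versus 2 at the Nash outcome: unchanged.

unchanged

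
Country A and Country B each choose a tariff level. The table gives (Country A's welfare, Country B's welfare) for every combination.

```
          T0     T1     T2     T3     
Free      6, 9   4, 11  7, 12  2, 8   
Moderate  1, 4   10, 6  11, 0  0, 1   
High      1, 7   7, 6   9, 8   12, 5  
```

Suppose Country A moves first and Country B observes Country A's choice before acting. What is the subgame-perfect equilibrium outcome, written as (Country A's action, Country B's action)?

(Moderate, T1)

Solve by backward induction (Country A leads).
- Free → Country B plays T2 (best of 9, 11, 12, 8); Country A gets 7.
- Moderate → Country B plays T1 (best of 4, 6, 0, 1); Country A gets 10.
- High → Country B plays T2 (best of 7, 6, 8, 5); Country A gets 9.
Maximizing over 7, 10, 9, Country A chooses Moderate. Subgame-perfect outcome: (Moderate, T1) with payoffs (10, 6).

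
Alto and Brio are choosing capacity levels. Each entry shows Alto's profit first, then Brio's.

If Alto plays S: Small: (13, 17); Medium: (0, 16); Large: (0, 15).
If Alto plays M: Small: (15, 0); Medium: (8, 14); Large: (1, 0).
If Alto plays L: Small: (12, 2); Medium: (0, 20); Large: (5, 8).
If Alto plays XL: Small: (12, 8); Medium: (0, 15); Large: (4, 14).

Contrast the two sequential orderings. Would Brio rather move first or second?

second

If Alto leads: Brio's best replies are S→Small, M→Medium, L→Medium, XL→Medium; Alto's induced payoffs 13, 8, 0, 0; outcome (S, Small), payoffs (13, 17).
If Brio leads: Alto's best replies are Small→M, Medium→M, Large→L; Brio's induced payoffs 0, 14, 8; outcome (M, Medium), payoffs (8, 14).
Brio gets 14 moving first and 17 moving second, so Brio prefers to move second.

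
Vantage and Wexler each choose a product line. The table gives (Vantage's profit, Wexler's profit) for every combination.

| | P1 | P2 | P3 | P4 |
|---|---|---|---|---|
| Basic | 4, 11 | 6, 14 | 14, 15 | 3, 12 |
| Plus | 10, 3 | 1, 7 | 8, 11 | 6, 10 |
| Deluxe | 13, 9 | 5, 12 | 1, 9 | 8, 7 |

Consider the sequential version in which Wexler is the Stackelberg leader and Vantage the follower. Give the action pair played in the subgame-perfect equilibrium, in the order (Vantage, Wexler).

Vantage best-responds to each possible Wexler move:
- P1 → Vantage plays Deluxe (best of 4, 10, 13); Wexler gets 9.
- P2 → Vantage plays Basic (best of 6, 1, 5); Wexler gets 14.
- P3 → Vantage plays Basic (best of 14, 8, 1); Wexler gets 15.
- P4 → Vantage plays Deluxe (best of 3, 6, 8); Wexler gets 7.
Among 9, 14, 15, 7, the best is 15 at P3. Subgame-perfect outcome: (Basic, P3) with payoffs (14, 15).

(Basic, P3)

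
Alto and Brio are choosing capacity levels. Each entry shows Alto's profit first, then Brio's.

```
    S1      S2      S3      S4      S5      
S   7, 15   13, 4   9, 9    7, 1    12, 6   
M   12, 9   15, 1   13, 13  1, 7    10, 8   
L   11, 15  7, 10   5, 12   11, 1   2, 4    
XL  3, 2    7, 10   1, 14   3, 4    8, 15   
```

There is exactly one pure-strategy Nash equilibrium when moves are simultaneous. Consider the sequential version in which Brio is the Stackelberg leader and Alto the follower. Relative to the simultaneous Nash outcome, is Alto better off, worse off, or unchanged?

unchanged

Backward induction with Brio moving first.
- S1: BR = M, leader payoff 9.
- S2: BR = M, leader payoff 1.
- S3: BR = M, leader payoff 13.
- S4: BR = L, leader payoff 1.
- S5: BR = S, leader payoff 6.
Among 9, 1, 13, 1, 6, the best is 13 at S3. Subgame-perfect outcome: (M, S3) with payoffs (13, 13).
For the simultaneous game, intersect best replies.
Alto's best replies: S1→M; S2→M; S3→M; S4→L; S5→S.
Brio's best replies: S→S1; M→S3; L→S1; XL→S5.
Only (M, S3) has each player best-responding; Nash payoffs (13, 13).
Alto earns 13 sequentially versus 13 at the Nash outcome: unchanged.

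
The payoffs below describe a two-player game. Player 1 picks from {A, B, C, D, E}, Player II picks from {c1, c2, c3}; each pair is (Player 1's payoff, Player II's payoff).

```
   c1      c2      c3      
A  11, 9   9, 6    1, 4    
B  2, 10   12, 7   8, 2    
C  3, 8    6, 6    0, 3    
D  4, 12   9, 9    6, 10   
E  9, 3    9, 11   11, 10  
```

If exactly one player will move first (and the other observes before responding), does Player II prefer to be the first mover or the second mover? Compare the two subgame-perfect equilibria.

first

If Player 1 leads: Player II's best replies are A→c1, B→c1, C→c1, D→c1, E→c2; Player 1's induced payoffs 11, 2, 3, 4, 9; outcome (A, c1), payoffs (11, 9).
If Player II leads: Player 1's best replies are c1→A, c2→B, c3→E; Player II's induced payoffs 9, 7, 10; outcome (E, c3), payoffs (11, 10).
Player II gets 10 moving first and 9 moving second, so Player II prefers to move first.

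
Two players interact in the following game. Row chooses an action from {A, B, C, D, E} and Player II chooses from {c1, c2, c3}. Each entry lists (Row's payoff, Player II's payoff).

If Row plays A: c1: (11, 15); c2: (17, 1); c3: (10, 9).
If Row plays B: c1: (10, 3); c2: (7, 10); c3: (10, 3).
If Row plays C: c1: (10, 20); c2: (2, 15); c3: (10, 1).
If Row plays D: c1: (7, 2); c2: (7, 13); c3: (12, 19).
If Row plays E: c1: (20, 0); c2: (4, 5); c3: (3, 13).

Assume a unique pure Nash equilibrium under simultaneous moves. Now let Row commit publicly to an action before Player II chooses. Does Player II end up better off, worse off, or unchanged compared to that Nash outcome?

Solve by backward induction (Row leads).
- A: BR = c1, leader payoff 11.
- B: BR = c2, leader payoff 7.
- C: BR = c1, leader payoff 10.
- D: BR = c3, leader payoff 12.
- E: BR = c3, leader payoff 3.
Maximizing over 11, 7, 10, 12, 3, Row chooses D. Subgame-perfect outcome: (D, c3) with payoffs (12, 19).
Now find the simultaneous Nash equilibrium.
Row's best replies: c1→E; c2→A; c3→D.
Player II's best replies: A→c1; B→c2; C→c1; D→c3; E→c3.
The unique mutual best reply is (D, c3), giving (12, 19).
Player II earns 19 sequentially versus 19 at the Nash outcome: unchanged.

unchanged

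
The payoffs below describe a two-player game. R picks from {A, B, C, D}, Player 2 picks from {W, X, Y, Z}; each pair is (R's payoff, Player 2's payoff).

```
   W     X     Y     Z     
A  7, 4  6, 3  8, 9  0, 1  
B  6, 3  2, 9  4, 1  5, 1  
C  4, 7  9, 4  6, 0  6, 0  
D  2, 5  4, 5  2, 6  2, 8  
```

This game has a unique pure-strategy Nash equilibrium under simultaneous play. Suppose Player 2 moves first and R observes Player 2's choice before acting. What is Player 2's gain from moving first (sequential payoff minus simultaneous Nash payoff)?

0

Work backward from R's decision.
- W: R compares 7, 6, 4, 2 and picks A; Player 2 would get 4.
- X: R compares 6, 2, 9, 4 and picks C; Player 2 would get 4.
- Y: R compares 8, 4, 6, 2 and picks A; Player 2 would get 9.
- Z: R compares 0, 5, 6, 2 and picks C; Player 2 would get 0.
Maximizing over 4, 4, 9, 0, Player 2 chooses Y. Subgame-perfect outcome: (A, Y) with payoffs (8, 9).
For the simultaneous game, intersect best replies.
R's best replies: W→A; X→C; Y→A; Z→C.
Player 2's best replies: A→Y; B→X; C→W; D→Z.
The unique mutual best reply is (A, Y), giving (8, 9).
Player 2's commitment gain: 9 − 9 = 0.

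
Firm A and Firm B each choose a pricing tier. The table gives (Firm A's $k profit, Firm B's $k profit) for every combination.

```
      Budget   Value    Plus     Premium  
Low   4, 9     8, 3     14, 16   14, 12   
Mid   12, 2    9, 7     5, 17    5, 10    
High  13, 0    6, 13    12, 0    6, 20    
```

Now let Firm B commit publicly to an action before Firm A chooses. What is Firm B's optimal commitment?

Solve by backward induction (Firm B leads).
- Budget → Firm A plays High (best of 4, 12, 13); Firm B gets 0.
- Value → Firm A plays Mid (best of 8, 9, 6); Firm B gets 7.
- Plus → Firm A plays Low (best of 14, 5, 12); Firm B gets 16.
- Premium → Firm A plays Low (best of 14, 5, 6); Firm B gets 12.
Among 0, 7, 16, 12, the best is 16 at Plus. Subgame-perfect outcome: (Low, Plus) with payoffs (14, 16).

Plus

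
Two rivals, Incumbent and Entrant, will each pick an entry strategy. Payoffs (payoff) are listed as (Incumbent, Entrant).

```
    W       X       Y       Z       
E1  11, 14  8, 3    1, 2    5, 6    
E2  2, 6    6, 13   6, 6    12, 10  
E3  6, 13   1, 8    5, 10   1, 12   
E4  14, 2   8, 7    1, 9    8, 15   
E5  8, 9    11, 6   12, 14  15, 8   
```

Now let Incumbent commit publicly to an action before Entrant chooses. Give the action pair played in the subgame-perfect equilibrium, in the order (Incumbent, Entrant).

Solve by backward induction (Incumbent leads).
- E1 → Entrant plays W (best of 14, 3, 2, 6); Incumbent gets 11.
- E2 → Entrant plays X (best of 6, 13, 6, 10); Incumbent gets 6.
- E3 → Entrant plays W (best of 13, 8, 10, 12); Incumbent gets 6.
- E4 → Entrant plays Z (best of 2, 7, 9, 15); Incumbent gets 8.
- E5 → Entrant plays Y (best of 9, 6, 14, 8); Incumbent gets 12.
Maximizing over 11, 6, 6, 8, 12, Incumbent chooses E5. Subgame-perfect outcome: (E5, Y) with payoffs (12, 14).

(E5, Y)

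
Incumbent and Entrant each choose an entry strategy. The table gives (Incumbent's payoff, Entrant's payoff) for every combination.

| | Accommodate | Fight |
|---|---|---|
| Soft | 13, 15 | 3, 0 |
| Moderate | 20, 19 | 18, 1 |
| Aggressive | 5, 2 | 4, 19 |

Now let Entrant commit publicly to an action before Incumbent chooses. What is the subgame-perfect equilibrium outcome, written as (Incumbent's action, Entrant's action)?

(Moderate, Accommodate)

Backward induction with Entrant moving first.
- Accommodate → Incumbent plays Moderate (best of 13, 20, 5); Entrant gets 19.
- Fight → Incumbent plays Moderate (best of 3, 18, 4); Entrant gets 1.
Among 19, 1, the best is 19 at Accommodate. Subgame-perfect outcome: (Moderate, Accommodate) with payoffs (20, 19).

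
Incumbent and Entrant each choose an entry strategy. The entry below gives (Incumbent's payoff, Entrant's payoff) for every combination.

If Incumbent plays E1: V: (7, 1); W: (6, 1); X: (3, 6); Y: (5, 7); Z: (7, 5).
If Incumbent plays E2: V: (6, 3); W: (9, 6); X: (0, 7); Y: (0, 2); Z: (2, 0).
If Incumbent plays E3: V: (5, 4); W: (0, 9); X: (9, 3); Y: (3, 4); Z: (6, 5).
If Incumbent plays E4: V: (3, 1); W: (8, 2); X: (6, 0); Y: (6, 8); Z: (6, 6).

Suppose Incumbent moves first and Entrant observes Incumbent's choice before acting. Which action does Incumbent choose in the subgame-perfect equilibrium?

E4

Entrant best-responds to each possible Incumbent move:
- E1 → Entrant plays Y (best of 1, 1, 6, 7, 5); Incumbent gets 5.
- E2 → Entrant plays X (best of 3, 6, 7, 2, 0); Incumbent gets 0.
- E3 → Entrant plays W (best of 4, 9, 3, 4, 5); Incumbent gets 0.
- E4 → Entrant plays Y (best of 1, 2, 0, 8, 6); Incumbent gets 6.
Maximizing over 5, 0, 0, 6, Incumbent chooses E4. Subgame-perfect outcome: (E4, Y) with payoffs (6, 8).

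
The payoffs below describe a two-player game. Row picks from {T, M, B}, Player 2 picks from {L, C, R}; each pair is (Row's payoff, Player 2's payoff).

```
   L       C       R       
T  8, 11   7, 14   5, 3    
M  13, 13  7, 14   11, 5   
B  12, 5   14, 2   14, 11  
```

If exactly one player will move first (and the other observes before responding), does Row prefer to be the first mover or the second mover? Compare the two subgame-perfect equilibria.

first

If Row leads: Player 2's best replies are T→C, M→C, B→R; Row's induced payoffs 7, 7, 14; outcome (B, R), payoffs (14, 11).
If Player 2 leads: Row's best replies are L→M, C→B, R→B; Player 2's induced payoffs 13, 2, 11; outcome (M, L), payoffs (13, 13).
Row gets 14 moving first and 13 moving second, so Row prefers to move first.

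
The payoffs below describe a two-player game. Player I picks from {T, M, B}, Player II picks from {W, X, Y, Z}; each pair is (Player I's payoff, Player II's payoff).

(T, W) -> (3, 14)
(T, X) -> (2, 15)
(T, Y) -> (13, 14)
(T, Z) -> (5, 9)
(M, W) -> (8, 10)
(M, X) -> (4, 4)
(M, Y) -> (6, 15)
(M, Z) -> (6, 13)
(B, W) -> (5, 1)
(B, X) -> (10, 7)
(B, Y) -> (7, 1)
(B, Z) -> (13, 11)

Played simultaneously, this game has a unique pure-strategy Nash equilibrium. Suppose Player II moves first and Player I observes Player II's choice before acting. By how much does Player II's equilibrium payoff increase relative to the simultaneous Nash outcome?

3

Backward induction with Player II moving first.
- W → Player I plays M (best of 3, 8, 5); Player II gets 10.
- X → Player I plays B (best of 2, 4, 10); Player II gets 7.
- Y → Player I plays T (best of 13, 6, 7); Player II gets 14.
- Z → Player I plays B (best of 5, 6, 13); Player II gets 11.
Maximizing over 10, 7, 14, 11, Player II chooses Y. Subgame-perfect outcome: (T, Y) with payoffs (13, 14).
Now find the simultaneous Nash equilibrium.
Player I's best replies: W→M; X→B; Y→T; Z→B.
Player II's best replies: T→X; M→Y; B→Z.
The unique mutual best reply is (B, Z), giving (13, 11).
Player II's commitment gain: 14 − 11 = 3.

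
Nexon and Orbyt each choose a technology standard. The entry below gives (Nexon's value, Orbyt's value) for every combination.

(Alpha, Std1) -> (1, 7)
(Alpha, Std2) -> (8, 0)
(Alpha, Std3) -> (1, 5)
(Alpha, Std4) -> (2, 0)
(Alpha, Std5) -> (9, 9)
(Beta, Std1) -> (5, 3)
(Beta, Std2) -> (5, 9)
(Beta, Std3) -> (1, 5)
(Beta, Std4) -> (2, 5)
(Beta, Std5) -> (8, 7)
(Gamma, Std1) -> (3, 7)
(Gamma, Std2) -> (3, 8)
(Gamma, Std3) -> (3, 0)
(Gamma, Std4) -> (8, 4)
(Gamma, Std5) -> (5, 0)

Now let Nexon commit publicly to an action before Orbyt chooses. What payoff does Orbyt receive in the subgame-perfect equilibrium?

9

Backward induction with Nexon moving first.
- Alpha: BR = Std5, leader payoff 9.
- Beta: BR = Std2, leader payoff 5.
- Gamma: BR = Std2, leader payoff 3.
Nexon's induced payoffs are 9, 5, 3, so Nexon commits to Alpha. Subgame-perfect outcome: (Alpha, Std5) with payoffs (9, 9).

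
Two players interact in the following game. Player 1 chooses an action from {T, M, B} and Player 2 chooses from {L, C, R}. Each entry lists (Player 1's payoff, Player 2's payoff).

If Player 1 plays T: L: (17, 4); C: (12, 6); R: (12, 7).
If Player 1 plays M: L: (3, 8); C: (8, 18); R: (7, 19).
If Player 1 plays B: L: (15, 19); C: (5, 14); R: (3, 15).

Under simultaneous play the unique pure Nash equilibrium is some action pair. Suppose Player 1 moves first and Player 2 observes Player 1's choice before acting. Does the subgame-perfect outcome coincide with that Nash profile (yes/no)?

Work backward from Player 2's decision.
- T: BR = R, leader payoff 12.
- M: BR = R, leader payoff 7.
- B: BR = L, leader payoff 15.
Maximizing over 12, 7, 15, Player 1 chooses B. Subgame-perfect outcome: (B, L) with payoffs (15, 19).
Now find the simultaneous Nash equilibrium.
Player 1's best replies: L→T; C→T; R→T.
Player 2's best replies: T→R; M→R; B→L.
The unique mutual best reply is (T, R), giving (12, 7).
Sequential outcome (B, L) differs from the Nash profile (T, R).

no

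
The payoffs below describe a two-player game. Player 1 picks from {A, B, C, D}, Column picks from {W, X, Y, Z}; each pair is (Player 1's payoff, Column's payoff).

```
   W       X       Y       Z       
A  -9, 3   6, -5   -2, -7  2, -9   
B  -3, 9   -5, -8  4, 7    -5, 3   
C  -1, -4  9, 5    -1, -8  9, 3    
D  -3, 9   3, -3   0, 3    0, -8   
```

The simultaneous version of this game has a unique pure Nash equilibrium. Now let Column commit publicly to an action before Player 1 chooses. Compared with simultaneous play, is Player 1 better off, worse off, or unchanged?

Work backward from Player 1's decision.
- W: BR = C, leader payoff -4.
- X: BR = C, leader payoff 5.
- Y: BR = B, leader payoff 7.
- Z: BR = C, leader payoff 3.
Column's induced payoffs are -4, 5, 7, 3, so Column commits to Y. Subgame-perfect outcome: (B, Y) with payoffs (4, 7).
Under simultaneous play:
Player 1's best replies: W→C; X→C; Y→B; Z→C.
Column's best replies: A→W; B→W; C→X; D→W.
Only (C, X) has each player best-responding; Nash payoffs (9, 5).
Player 1 earns 4 sequentially versus 9 at the Nash outcome: worse off.

worse off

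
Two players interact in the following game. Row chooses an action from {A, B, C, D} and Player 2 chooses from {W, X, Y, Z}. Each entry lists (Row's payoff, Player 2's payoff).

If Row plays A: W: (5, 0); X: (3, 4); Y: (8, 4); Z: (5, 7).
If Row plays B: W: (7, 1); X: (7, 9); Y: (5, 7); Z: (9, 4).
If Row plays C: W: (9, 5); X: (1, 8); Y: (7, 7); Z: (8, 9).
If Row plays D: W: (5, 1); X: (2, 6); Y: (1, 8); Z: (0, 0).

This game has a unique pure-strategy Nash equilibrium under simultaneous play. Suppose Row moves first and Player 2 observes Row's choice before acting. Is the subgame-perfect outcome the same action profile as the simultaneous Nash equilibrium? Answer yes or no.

Work backward from Player 2's decision.
- A: Player 2 compares 0, 4, 4, 7 and picks Z; Row would get 5.
- B: Player 2 compares 1, 9, 7, 4 and picks X; Row would get 7.
- C: Player 2 compares 5, 8, 7, 9 and picks Z; Row would get 8.
- D: Player 2 compares 1, 6, 8, 0 and picks Y; Row would get 1.
Among 5, 7, 8, 1, the best is 8 at C. Subgame-perfect outcome: (C, Z) with payoffs (8, 9).
For the simultaneous game, intersect best replies.
Row's best replies: W→C; X→B; Y→A; Z→B.
Player 2's best replies: A→Z; B→X; C→Z; D→Y.
The unique mutual best reply is (B, X), giving (7, 9).
Sequential outcome (C, Z) differs from the Nash profile (B, X).

no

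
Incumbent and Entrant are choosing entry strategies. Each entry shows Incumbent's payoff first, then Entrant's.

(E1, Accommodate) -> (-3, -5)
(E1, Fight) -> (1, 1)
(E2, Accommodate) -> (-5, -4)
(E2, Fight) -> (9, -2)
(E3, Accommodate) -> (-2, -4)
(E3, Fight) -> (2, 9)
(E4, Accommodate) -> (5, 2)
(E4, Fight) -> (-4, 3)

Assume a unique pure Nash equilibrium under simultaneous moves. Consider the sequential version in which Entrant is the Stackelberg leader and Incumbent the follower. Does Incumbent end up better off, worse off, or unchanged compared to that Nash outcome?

worse off

Backward induction with Entrant moving first.
- Accommodate: BR = E4, leader payoff 2.
- Fight: BR = E2, leader payoff -2.
Among 2, -2, the best is 2 at Accommodate. Subgame-perfect outcome: (E4, Accommodate) with payoffs (5, 2).
For the simultaneous game, intersect best replies.
Incumbent's best replies: Accommodate→E4; Fight→E2.
Entrant's best replies: E1→Fight; E2→Fight; E3→Fight; E4→Fight.
Only (E2, Fight) has each player best-responding; Nash payoffs (9, -2).
Incumbent earns 5 sequentially versus 9 at the Nash outcome: worse off.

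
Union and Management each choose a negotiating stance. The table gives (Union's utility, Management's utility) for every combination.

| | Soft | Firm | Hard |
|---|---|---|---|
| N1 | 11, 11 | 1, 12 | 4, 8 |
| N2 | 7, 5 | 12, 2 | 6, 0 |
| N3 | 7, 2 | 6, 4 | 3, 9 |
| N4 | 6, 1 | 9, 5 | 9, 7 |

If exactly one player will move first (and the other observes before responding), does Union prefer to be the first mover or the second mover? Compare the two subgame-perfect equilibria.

If Union leads: Management's best replies are N1→Firm, N2→Soft, N3→Hard, N4→Hard; Union's induced payoffs 1, 7, 3, 9; outcome (N4, Hard), payoffs (9, 7).
If Management leads: Union's best replies are Soft→N1, Firm→N2, Hard→N4; Management's induced payoffs 11, 2, 7; outcome (N1, Soft), payoffs (11, 11).
Union gets 9 moving first and 11 moving second, so Union prefers to move second.

second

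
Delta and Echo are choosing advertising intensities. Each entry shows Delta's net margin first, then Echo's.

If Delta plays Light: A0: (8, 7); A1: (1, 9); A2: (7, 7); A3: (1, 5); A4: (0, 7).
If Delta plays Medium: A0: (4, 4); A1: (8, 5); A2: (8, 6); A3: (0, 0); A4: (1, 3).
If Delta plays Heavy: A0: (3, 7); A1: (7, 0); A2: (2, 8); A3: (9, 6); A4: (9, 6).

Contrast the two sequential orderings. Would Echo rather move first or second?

If Delta leads: Echo's best replies are Light→A1, Medium→A2, Heavy→A2; Delta's induced payoffs 1, 8, 2; outcome (Medium, A2), payoffs (8, 6).
If Echo leads: Delta's best replies are A0→Light, A1→Medium, A2→Medium, A3→Heavy, A4→Heavy; Echo's induced payoffs 7, 5, 6, 6, 6; outcome (Light, A0), payoffs (8, 7).
Echo gets 7 moving first and 6 moving second, so Echo prefers to move first.

first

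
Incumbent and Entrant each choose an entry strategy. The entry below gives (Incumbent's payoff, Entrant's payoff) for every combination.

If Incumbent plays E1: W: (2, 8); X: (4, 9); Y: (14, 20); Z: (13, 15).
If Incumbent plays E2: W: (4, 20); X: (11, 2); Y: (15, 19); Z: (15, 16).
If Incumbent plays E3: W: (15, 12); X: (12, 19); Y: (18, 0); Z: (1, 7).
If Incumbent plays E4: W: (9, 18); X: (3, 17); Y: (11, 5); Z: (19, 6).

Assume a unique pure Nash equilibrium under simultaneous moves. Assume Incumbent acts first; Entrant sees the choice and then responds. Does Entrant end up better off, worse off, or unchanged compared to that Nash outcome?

Entrant best-responds to each possible Incumbent move:
- E1: Entrant compares 8, 9, 20, 15 and picks Y; Incumbent would get 14.
- E2: Entrant compares 20, 2, 19, 16 and picks W; Incumbent would get 4.
- E3: Entrant compares 12, 19, 0, 7 and picks X; Incumbent would get 12.
- E4: Entrant compares 18, 17, 5, 6 and picks W; Incumbent would get 9.
Maximizing over 14, 4, 12, 9, Incumbent chooses E1. Subgame-perfect outcome: (E1, Y) with payoffs (14, 20).
For the simultaneous game, intersect best replies.
Incumbent's best replies: W→E3; X→E3; Y→E3; Z→E4.
Entrant's best replies: E1→Y; E2→W; E3→X; E4→W.
Only (E3, X) has each player best-responding; Nash payoffs (12, 19).
Entrant earns 20 sequentially versus 19 at the Nash outcome: better off.

better off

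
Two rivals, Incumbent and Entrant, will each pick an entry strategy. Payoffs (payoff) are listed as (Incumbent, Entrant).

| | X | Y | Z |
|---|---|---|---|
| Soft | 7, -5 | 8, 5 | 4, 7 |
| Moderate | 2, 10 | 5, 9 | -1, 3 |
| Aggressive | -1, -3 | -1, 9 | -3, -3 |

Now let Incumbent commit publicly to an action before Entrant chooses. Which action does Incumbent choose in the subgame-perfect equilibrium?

Soft

Solve by backward induction (Incumbent leads).
- Soft → Entrant plays Z (best of -5, 5, 7); Incumbent gets 4.
- Moderate → Entrant plays X (best of 10, 9, 3); Incumbent gets 2.
- Aggressive → Entrant plays Y (best of -3, 9, -3); Incumbent gets -1.
Incumbent's induced payoffs are 4, 2, -1, so Incumbent commits to Soft. Subgame-perfect outcome: (Soft, Z) with payoffs (4, 7).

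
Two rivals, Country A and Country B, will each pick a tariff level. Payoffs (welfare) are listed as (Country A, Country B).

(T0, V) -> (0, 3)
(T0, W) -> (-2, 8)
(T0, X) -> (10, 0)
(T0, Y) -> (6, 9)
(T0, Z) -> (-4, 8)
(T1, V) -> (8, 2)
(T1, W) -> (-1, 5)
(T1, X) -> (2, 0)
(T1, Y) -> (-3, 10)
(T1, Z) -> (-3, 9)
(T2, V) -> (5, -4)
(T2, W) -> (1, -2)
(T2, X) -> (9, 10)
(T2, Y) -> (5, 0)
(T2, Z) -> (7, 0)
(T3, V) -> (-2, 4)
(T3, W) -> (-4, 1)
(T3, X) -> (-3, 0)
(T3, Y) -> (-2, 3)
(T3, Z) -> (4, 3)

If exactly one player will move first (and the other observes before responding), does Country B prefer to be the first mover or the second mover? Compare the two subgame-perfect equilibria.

If Country A leads: Country B's best replies are T0→Y, T1→Y, T2→X, T3→V; Country A's induced payoffs 6, -3, 9, -2; outcome (T2, X), payoffs (9, 10).
If Country B leads: Country A's best replies are V→T1, W→T2, X→T0, Y→T0, Z→T2; Country B's induced payoffs 2, -2, 0, 9, 0; outcome (T0, Y), payoffs (6, 9).
Country B gets 9 moving first and 10 moving second, so Country B prefers to move second.

second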